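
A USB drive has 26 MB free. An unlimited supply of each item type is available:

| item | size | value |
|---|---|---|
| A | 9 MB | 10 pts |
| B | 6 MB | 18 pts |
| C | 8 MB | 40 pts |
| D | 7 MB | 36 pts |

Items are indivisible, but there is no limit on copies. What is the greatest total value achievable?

Best value-per-unit is D at 36/7; filling with it alone gives 3×36 = 108.
Optimal mix: 3×C → size 24, value 120.

120 pts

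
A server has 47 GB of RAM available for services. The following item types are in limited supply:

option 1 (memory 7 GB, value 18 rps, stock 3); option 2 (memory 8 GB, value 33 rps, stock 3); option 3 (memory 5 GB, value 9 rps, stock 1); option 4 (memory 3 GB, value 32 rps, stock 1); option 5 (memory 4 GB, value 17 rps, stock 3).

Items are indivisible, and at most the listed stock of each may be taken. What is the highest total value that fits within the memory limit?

200 rps

Top feasible selections:
- 1×option 1 + 3×option 2 + 1×option 4 + 3×option 5: memory 46, value 200
- 1×option 1 + 3×option 2 + 1×option 3 + 1×option 4 + 2×option 5: memory 47, value 192
- 3×option 2 + 1×option 3 + 1×option 4 + 3×option 5: memory 44, value 191
Best: 200 rps.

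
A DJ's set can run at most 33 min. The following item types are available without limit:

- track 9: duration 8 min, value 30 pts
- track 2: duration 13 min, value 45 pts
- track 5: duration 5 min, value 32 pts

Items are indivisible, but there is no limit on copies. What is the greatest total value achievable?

192 pts

Best value-per-unit is track 5 at 32/5, and filling with it alone uses duration 6×5=30. No mix of the others beats 6×32 = 192.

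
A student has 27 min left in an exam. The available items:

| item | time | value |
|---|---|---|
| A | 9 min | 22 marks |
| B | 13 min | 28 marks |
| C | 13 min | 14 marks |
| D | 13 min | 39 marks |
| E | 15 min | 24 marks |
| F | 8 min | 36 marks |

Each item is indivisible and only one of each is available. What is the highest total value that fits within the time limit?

Check high-value combinations within 27 min:
- D+F: time 13+8=21, value 39+36=75
- B+D: time 13+13=26, value 28+39=67
- B+F: time 13+8=21, value 28+36=64
- A+D: time 9+13=22, value 22+39=61
Best: 75 marks.

75 marks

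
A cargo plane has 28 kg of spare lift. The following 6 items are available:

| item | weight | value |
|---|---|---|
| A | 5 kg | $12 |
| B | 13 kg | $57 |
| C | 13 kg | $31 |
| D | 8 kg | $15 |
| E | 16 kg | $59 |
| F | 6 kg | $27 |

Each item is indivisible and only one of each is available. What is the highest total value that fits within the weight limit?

$99

Check high-value combinations within 28 kg:
- B+D+F: weight 13+8+6=27, value 57+15+27=99
- A+E+F: weight 5+16+6=27, value 12+59+27=98
- A+B+F: weight 5+13+6=24, value 12+57+27=96
- B+C: weight 13+13=26, value 57+31=88
Best: $99.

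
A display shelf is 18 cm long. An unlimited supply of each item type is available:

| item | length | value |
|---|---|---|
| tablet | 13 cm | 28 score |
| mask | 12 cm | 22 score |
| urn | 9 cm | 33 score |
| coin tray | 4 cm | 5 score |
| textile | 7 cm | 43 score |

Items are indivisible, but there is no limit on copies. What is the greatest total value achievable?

91 score

Best value-per-unit is textile at 43/7; filling with it alone gives 2×43 = 86.
Optimal mix: 1×coin tray + 2×textile → length 18, value 91.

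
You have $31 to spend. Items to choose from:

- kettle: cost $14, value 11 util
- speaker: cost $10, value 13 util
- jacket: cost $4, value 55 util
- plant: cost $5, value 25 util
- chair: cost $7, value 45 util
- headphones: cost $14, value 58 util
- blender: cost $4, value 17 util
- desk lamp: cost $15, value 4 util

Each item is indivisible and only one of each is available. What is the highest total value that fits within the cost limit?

183 util

Check high-value combinations within $31:
- jacket+plant+chair+headphones: cost 4+5+7+14=30, value 55+25+45+58=183
- jacket+chair+headphones+blender: cost 4+7+14+4=29, value 55+45+58+17=175
- jacket+chair+headphones: cost 4+7+14=25, value 55+45+58=158
Best: 183 util.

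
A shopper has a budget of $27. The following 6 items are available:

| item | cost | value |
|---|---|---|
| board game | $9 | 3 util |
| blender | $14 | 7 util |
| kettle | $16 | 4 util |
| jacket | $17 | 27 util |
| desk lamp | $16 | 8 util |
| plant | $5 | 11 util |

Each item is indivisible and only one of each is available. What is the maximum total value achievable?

This is a 0/1 knapsack; check combinations near the capacity.
- jacket+plant: cost 17+5=22, value 27+11=38
- board game+jacket: cost 9+17=26, value 3+27=30
- jacket: cost 17, value 27
Best: 38 util.

38 util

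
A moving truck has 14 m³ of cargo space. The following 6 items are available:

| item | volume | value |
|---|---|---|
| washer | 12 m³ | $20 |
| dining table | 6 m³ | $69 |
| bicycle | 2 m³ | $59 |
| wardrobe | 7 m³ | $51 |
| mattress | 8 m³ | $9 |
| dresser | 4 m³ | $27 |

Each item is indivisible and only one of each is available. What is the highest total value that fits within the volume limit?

$155

This is a 0/1 knapsack; check combinations near the capacity.
- dining table+bicycle+dresser: volume 6+2+4=12, value 69+59+27=155
- bicycle+wardrobe+dresser: volume 2+7+4=13, value 59+51+27=137
- dining table+bicycle: volume 6+2=8, value 69+59=128
Best: $155.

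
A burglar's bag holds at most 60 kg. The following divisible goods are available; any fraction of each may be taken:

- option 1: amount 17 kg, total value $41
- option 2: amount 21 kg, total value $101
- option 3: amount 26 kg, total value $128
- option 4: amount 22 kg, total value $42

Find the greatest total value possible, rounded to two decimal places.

Take in order of value per unit:
- option 3 (128/26 per unit): all 26 → value 128, running total 128.00
- option 2 (101/21 per unit): all 21 → value 101, running total 229.00
- option 1 (41/17 per unit): 13 of 17 → value 13×41/17 = 31.3529, running total 260.35
Total 260.35.

260.35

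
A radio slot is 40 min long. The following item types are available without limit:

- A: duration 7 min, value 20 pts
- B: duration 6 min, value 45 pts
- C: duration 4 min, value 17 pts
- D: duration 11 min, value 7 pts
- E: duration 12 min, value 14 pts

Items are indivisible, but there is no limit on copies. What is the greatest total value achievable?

287 pts

Best value-per-unit is B at 45/6; filling with it alone gives 6×45 = 270.
Optimal mix: 6×B + 1×C → duration 40, value 287.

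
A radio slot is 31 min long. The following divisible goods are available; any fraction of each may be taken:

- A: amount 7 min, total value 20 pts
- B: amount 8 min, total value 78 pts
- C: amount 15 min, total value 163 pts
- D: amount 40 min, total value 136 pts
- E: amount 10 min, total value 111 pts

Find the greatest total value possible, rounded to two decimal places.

Take in order of value per unit:
- E (111/10 per unit): all 10 → value 111, running total 111.00
- C (163/15 per unit): all 15 → value 163, running total 274.00
- B (78/8 per unit): 6 of 8 → value 6×78/8 = 58.5000, running total 332.50
Total 332.50.

332.50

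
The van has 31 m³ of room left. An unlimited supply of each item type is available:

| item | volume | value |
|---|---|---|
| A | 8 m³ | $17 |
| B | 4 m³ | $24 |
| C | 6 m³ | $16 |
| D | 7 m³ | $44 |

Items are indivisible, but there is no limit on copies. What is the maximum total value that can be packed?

Best value-per-unit is D at 44/7; filling with it alone gives 4×44 = 176.
Optimal mix: 6×B + 1×D → volume 31, value 188.

$188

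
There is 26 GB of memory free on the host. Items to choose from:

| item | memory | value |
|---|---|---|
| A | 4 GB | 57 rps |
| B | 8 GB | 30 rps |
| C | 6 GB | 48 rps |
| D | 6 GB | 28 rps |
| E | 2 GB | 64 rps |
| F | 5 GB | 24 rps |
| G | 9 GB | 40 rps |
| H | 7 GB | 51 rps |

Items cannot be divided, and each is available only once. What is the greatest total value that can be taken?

Check high-value combinations within 26 GB:
- A+C+D+E+H: memory 4+6+6+2+7=25, value 57+48+28+64+51=248
- A+C+E+F+H: memory 4+6+2+5+7=24, value 57+48+64+24+51=244
- A+C+E+F+G: memory 4+6+2+5+9=26, value 57+48+64+24+40=233
- A+B+C+D+E: memory 4+8+6+6+2=26, value 57+30+48+28+64=227
Best: 248 rps.

248 rps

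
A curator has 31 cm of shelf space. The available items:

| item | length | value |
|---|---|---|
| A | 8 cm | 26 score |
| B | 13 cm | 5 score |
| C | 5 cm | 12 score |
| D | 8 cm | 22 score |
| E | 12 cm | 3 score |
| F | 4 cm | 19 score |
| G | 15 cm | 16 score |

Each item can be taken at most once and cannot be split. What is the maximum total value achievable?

79 score

Check high-value combinations within 31 cm:
- A+C+D+F: length 8+5+8+4=25, value 26+12+22+19=79
- A+D+F: length 8+8+4=20, value 26+22+19=67
- A+D+G: length 8+8+15=31, value 26+22+16=64
Best: 79 score.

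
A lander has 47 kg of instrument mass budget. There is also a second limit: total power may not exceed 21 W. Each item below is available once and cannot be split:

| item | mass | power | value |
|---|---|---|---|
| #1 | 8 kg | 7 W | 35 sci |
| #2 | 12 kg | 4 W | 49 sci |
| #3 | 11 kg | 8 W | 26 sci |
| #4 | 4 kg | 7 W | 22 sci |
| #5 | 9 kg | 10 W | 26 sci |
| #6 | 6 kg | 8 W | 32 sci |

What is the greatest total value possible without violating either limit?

Feasible sets respecting both limits:
- #1+#2+#6: mass 26, power 19, value 116
- #1+#2+#3: mass 31, power 19, value 110
- #1+#2+#5: mass 29, power 21, value 110
- #2+#3+#6: mass 29, power 20, value 107
Best: 116 sci.

116 sci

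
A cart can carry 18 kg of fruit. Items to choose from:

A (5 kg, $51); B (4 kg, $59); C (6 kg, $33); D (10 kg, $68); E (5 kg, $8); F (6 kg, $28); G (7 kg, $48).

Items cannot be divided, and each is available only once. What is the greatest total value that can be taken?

Check high-value combinations within 18 kg:
- A+B+G: weight 5+4+7=16, value 51+59+48=158
- A+B+C: weight 5+4+6=15, value 51+59+33=143
- B+C+G: weight 4+6+7=17, value 59+33+48=140
Best: $158.

$158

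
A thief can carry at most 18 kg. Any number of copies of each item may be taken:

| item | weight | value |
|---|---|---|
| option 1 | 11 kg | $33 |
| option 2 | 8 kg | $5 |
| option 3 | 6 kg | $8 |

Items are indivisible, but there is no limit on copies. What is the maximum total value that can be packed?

Best value-per-unit is option 1 at 33/11; filling with it alone gives 1×33 = 33.
Optimal mix: 1×option 1 + 1×option 3 → weight 17, value 41.

$41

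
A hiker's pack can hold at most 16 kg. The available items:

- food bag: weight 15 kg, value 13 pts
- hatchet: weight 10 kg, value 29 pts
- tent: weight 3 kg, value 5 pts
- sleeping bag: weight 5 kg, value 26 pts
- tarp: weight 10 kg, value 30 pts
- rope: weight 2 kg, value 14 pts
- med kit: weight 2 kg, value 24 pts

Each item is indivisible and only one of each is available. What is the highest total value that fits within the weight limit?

This is a 0/1 knapsack; check combinations near the capacity.
- tent+sleeping bag+rope+med kit: weight 3+5+2+2=12, value 5+26+14+24=69
- tarp+rope+med kit: weight 10+2+2=14, value 30+14+24=68
- hatchet+rope+med kit: weight 10+2+2=14, value 29+14+24=67
Best: 69 pts.

69 pts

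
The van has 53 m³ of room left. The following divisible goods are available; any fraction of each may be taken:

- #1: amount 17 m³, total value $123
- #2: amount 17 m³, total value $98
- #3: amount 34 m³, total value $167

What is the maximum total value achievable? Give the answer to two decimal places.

Take in order of value per unit:
- #1 (123/17 per unit): all 17 → value 123, running total 123.00
- #2 (98/17 per unit): all 17 → value 98, running total 221.00
- #3 (167/34 per unit): 19 of 34 → value 19×167/34 = 93.3235, running total 314.32
Total 314.32.

314.32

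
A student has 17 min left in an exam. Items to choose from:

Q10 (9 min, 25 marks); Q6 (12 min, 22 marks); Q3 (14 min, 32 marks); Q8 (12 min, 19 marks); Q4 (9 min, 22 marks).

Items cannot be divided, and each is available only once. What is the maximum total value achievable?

Check high-value combinations within 17 min:
- Q3: time 14, value 32
- Q10: time 9, value 25
- Q4: time 9, value 22
- Q6: time 12, value 22
Best: 32 marks.

32 marks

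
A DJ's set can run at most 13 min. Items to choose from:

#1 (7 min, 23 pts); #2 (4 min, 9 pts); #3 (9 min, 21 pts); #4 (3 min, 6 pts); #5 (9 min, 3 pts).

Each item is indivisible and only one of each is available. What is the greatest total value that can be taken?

Check high-value combinations within 13 min:
- #1+#2: duration 7+4=11, value 23+9=32
- #2+#3: duration 4+9=13, value 9+21=30
- #1+#4: duration 7+3=10, value 23+6=29
- #3+#4: duration 9+3=12, value 21+6=27
Best: 32 pts.

32 pts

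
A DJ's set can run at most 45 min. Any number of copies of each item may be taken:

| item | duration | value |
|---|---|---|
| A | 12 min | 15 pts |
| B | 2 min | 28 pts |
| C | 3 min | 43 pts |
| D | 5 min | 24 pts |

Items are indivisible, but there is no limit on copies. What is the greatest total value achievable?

645 pts

Best value-per-unit is C at 43/3, and filling with it alone uses duration 15×3=45. No mix of the others beats 15×43 = 645.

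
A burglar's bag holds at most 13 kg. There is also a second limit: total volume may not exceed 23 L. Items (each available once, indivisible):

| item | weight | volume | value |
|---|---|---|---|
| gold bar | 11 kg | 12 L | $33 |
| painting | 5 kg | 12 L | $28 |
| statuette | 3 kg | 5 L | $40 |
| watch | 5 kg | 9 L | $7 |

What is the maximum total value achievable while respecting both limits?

Feasible sets respecting both limits:
- painting+statuette: weight 8, volume 17, value 68
- statuette+watch: weight 8, volume 14, value 47
- statuette: weight 3, volume 5, value 40
Best: $68.

$68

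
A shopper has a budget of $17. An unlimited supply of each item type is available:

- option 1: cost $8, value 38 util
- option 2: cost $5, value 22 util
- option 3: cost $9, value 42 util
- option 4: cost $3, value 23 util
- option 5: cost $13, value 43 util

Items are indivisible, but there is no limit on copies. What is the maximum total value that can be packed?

Best value-per-unit is option 4 at 23/3, and filling with it alone uses cost 5×3=15. No mix of the others beats 5×23 = 115.

115 util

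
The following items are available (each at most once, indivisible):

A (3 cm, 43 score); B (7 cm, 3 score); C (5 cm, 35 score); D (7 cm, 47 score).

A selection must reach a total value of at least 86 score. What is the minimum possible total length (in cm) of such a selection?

10

Subsets with value ≥ 86, sorted by total length:
- A+D: length 10, value 90
- A+C+D: length 15, value 125
Minimum length: 10 cm.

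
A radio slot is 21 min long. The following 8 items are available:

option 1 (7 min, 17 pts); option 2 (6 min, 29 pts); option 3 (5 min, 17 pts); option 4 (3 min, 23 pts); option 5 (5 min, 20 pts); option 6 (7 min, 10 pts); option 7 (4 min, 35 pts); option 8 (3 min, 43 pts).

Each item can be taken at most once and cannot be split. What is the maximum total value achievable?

This is a 0/1 knapsack; check combinations near the capacity.
- option 2+option 4+option 5+option 7+option 8: duration 6+3+5+4+3=21, value 29+23+20+35+43=150
- option 2+option 3+option 4+option 7+option 8: duration 6+5+3+4+3=21, value 29+17+23+35+43=147
- option 3+option 4+option 5+option 7+option 8: duration 5+3+5+4+3=20, value 17+23+20+35+43=138
- option 2+option 4+option 7+option 8: duration 6+3+4+3=16, value 29+23+35+43=130
Best: 150 pts.

150 pts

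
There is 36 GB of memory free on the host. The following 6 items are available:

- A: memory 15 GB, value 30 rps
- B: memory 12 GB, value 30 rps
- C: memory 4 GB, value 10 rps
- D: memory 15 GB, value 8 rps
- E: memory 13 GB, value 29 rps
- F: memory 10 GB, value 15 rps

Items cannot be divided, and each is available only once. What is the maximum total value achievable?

Check high-value combinations within 36 GB:
- B+E+F: memory 12+13+10=35, value 30+29+15=74
- A+B+C: memory 15+12+4=31, value 30+30+10=70
- B+C+E: memory 12+4+13=29, value 30+10+29=69
Best: 74 rps.

74 rps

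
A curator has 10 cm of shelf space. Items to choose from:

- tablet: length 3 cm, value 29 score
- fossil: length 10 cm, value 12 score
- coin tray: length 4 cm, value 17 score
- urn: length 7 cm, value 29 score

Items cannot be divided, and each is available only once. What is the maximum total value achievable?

58 score

Check high-value combinations within 10 cm:
- tablet+urn: length 3+7=10, value 29+29=58
- tablet+coin tray: length 3+4=7, value 29+17=46
- tablet: length 3, value 29
Best: 58 score.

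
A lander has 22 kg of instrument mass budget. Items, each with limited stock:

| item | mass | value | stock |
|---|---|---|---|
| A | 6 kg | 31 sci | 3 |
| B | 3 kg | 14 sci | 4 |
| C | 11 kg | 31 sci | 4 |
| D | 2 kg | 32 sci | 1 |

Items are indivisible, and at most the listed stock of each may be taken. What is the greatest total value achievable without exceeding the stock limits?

Top feasible selections:
- 3×A + 1×D: mass 20, value 125
- 2×A + 2×B + 1×D: mass 20, value 122
- 1×A + 4×B + 1×D: mass 20, value 119
- 2×A + 1×B + 1×D: mass 17, value 108
Best: 125 sci.

125 sci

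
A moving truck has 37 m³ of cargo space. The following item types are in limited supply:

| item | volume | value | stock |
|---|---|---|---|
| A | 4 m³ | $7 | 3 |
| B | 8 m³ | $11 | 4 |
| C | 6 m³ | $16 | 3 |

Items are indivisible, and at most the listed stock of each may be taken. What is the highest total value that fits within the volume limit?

Top feasible selections:
- 2×A + 1×B + 3×C: volume 34, value 73
- 2×B + 3×C: volume 34, value 70
- 3×A + 3×C: volume 30, value 69
Best: $73.

$73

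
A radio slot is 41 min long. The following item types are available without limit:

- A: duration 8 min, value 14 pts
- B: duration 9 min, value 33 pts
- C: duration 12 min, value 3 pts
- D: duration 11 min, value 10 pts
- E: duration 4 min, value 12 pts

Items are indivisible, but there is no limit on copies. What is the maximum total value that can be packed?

Best value-per-unit is B at 33/9; filling with it alone gives 4×33 = 132.
Optimal mix: 4×B + 1×E → duration 40, value 144.

144 pts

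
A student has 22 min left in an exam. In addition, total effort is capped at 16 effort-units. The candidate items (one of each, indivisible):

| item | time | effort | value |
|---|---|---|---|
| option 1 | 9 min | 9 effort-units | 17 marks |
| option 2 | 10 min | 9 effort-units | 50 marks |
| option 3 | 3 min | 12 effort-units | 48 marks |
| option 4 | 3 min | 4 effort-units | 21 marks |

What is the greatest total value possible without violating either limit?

71 marks

Feasible sets respecting both limits:
- option 2+option 4: time 13, effort 13, value 71
- option 3+option 4: time 6, effort 16, value 69
- option 2: time 10, effort 9, value 50
Best: 71 marks.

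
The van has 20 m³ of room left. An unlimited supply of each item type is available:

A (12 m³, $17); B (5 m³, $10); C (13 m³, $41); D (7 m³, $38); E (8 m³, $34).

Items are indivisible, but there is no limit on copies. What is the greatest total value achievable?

$86

Best value-per-unit is D at 38/7; filling with it alone gives 2×38 = 76.
Optimal mix: 1×B + 2×D → volume 19, value 86.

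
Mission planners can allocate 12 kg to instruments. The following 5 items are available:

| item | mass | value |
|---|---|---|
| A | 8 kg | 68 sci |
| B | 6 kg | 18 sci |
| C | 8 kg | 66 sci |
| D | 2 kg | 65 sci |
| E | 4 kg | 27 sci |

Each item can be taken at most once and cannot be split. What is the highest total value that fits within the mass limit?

133 sci

Check high-value combinations within 12 kg:
- A+D: mass 8+2=10, value 68+65=133
- C+D: mass 8+2=10, value 66+65=131
- B+D+E: mass 6+2+4=12, value 18+65+27=110
- A+E: mass 8+4=12, value 68+27=95
- C+E: mass 8+4=12, value 66+27=93
Best: 133 sci.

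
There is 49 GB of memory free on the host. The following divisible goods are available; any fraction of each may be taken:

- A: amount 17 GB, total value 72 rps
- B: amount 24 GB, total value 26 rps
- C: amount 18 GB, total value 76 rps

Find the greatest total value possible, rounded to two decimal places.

163.17

Take in order of value per unit:
- A (72/17 per unit): all 17 → value 72, running total 72.00
- C (76/18 per unit): all 18 → value 76, running total 148.00
- B (26/24 per unit): 14 of 24 → value 14×26/24 = 15.1667, running total 163.17
Total 163.17.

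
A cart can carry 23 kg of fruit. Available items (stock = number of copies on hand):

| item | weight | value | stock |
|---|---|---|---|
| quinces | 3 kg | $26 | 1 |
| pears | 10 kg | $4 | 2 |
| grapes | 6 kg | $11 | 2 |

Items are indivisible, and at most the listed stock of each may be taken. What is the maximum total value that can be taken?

Best selections within weight 23 and stock limits:
- 1×quinces + 2×grapes: weight 15, value 48
- 1×quinces + 1×pears + 1×grapes: weight 19, value 41
Best: $48.

$48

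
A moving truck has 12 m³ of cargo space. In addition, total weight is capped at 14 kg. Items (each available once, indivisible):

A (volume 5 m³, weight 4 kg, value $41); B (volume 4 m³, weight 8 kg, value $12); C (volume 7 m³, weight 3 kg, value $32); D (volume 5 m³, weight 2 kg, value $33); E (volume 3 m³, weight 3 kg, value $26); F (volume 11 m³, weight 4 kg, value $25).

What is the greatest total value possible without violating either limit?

Feasible sets respecting both limits:
- A+D: volume 10, weight 6, value 74
- A+C: volume 12, weight 7, value 73
- B+D+E: volume 12, weight 13, value 71
Best: $74.

$74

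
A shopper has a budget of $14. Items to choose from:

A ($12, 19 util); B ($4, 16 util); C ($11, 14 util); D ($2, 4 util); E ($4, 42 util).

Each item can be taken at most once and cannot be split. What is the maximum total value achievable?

This is a 0/1 knapsack; check combinations near the capacity.
- B+D+E: cost 4+2+4=10, value 16+4+42=62
- B+E: cost 4+4=8, value 16+42=58
- D+E: cost 2+4=6, value 4+42=46
- E: cost 4, value 42
- A+D: cost 12+2=14, value 19+4=23
Best: 62 util.

62 util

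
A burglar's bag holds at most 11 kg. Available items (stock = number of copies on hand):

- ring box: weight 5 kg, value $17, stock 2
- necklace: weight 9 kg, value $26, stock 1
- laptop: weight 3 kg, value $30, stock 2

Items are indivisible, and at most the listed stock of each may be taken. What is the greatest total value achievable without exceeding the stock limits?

$77

Best selections within weight 11 and stock limits:
- 1×ring box + 2×laptop: weight 11, value 77
- 2×laptop: weight 6, value 60
- 1×ring box + 1×laptop: weight 8, value 47
- 2×ring box: weight 10, value 34
Best: $77.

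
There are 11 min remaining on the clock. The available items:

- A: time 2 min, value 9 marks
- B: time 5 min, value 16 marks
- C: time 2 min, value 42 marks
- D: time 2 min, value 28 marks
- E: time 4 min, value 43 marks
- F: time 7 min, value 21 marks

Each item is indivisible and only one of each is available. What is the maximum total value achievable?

122 marks

Check high-value combinations within 11 min:
- A+C+D+E: time 2+2+2+4=10, value 9+42+28+43=122
- C+D+E: time 2+2+4=8, value 42+28+43=113
- B+C+E: time 5+2+4=11, value 16+42+43=101
- A+B+C+D: time 2+5+2+2=11, value 9+16+42+28=95
- A+C+E: time 2+2+4=8, value 9+42+43=94
Best: 122 marks.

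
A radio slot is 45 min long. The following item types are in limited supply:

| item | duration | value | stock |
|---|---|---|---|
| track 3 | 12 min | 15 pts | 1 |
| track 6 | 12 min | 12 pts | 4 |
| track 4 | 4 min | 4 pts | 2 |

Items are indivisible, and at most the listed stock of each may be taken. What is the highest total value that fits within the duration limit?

Top feasible selections:
- 1×track 3 + 2×track 6 + 2×track 4: duration 44, value 47
- 3×track 6 + 2×track 4: duration 44, value 44
- 1×track 3 + 2×track 6 + 1×track 4: duration 40, value 43
- 3×track 6 + 1×track 4: duration 40, value 40
Best: 47 pts.

47 pts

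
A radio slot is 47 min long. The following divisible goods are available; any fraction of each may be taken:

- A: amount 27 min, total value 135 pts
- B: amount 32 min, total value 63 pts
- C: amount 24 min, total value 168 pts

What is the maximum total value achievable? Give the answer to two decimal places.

Take in order of value per unit:
- C (168/24 per unit): all 24 → value 168, running total 168.00
- A (135/27 per unit): 23 of 27 → value 23×135/27 = 115.0000, running total 283.00
Total 283.00.

283.00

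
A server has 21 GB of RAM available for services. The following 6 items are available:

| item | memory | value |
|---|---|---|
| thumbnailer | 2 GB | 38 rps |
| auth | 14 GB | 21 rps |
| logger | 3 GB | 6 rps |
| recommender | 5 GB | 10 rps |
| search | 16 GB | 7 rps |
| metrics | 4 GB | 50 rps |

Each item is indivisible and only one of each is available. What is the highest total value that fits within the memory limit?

109 rps

Check high-value combinations within 21 GB:
- thumbnailer+auth+metrics: memory 2+14+4=20, value 38+21+50=109
- thumbnailer+logger+recommender+metrics: memory 2+3+5+4=14, value 38+6+10+50=104
- thumbnailer+recommender+metrics: memory 2+5+4=11, value 38+10+50=98
- thumbnailer+logger+metrics: memory 2+3+4=9, value 38+6+50=94
Best: 109 rps.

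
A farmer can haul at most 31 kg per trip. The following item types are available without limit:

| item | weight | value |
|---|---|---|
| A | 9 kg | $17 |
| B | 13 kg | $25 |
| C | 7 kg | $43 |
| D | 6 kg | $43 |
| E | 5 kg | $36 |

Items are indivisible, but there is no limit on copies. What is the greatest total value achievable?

Best value-per-unit is E at 36/5; filling with it alone gives 6×36 = 216.
Optimal mix: 1×D + 5×E → weight 31, value 223.

$223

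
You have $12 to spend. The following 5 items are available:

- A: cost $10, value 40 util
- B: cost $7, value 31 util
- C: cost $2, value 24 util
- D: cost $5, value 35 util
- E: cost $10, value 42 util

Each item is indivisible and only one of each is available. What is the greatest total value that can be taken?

Check high-value combinations within $12:
- B+D: cost 7+5=12, value 31+35=66
- C+E: cost 2+10=12, value 24+42=66
- A+C: cost 10+2=12, value 40+24=64
- C+D: cost 2+5=7, value 24+35=59
Best: 66 util.

66 util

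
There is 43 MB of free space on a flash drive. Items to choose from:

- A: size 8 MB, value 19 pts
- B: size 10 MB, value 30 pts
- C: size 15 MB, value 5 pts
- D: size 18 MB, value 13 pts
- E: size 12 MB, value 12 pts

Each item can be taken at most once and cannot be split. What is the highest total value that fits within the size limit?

Check high-value combinations within 43 MB:
- A+B+D: size 8+10+18=36, value 19+30+13=62
- A+B+E: size 8+10+12=30, value 19+30+12=61
- B+D+E: size 10+18+12=40, value 30+13+12=55
Best: 62 pts.

62 pts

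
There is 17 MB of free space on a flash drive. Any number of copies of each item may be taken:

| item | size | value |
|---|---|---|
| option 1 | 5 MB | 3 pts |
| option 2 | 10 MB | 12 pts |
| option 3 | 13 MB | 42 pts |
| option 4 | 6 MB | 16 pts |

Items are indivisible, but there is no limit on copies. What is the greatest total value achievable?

42 pts

Best value-per-unit is option 3 at 42/13, and filling with it alone uses size 1×13=13. No mix of the others beats 1×42 = 42.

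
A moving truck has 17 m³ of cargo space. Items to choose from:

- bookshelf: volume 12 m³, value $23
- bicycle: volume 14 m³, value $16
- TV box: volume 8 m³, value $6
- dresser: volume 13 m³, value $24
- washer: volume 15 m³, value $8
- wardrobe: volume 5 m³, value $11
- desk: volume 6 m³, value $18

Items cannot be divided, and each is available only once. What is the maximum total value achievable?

$34

Check high-value combinations within 17 m³:
- bookshelf+wardrobe: volume 12+5=17, value 23+11=34
- wardrobe+desk: volume 5+6=11, value 11+18=29
- dresser: volume 13, value 24
- TV box+desk: volume 8+6=14, value 6+18=24
Best: $34.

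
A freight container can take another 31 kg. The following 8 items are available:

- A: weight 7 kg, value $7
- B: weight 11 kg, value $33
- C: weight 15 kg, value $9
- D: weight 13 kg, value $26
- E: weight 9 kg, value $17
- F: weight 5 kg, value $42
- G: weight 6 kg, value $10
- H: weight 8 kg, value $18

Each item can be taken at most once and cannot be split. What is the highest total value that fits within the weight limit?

$103

Check high-value combinations within 31 kg:
- B+F+G+H: weight 11+5+6+8=30, value 33+42+10+18=103
- B+E+F+G: weight 11+9+5+6=31, value 33+17+42+10=102
- B+D+F: weight 11+13+5=29, value 33+26+42=101
Best: $103.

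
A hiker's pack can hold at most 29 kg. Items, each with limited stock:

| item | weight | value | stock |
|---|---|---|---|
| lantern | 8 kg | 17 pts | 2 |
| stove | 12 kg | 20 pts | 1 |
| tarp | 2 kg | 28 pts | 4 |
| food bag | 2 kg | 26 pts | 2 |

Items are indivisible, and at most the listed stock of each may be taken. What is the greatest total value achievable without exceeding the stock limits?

198 pts

Best selections within weight 29 and stock limits:
- 2×lantern + 4×tarp + 2×food bag: weight 28, value 198
- 1×stove + 4×tarp + 2×food bag: weight 24, value 184
Best: 198 pts.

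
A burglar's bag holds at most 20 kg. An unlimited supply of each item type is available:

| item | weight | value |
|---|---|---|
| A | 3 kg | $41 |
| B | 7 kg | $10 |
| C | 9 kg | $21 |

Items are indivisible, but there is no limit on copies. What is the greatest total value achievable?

Best value-per-unit is A at 41/3, and filling with it alone uses weight 6×3=18. No mix of the others beats 6×41 = 246.

$246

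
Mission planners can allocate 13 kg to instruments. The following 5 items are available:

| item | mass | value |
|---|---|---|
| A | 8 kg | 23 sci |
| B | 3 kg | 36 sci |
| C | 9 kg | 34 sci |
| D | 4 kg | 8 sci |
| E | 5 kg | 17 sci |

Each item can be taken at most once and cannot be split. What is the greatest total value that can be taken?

Check high-value combinations within 13 kg:
- B+C: mass 3+9=12, value 36+34=70
- B+D+E: mass 3+4+5=12, value 36+8+17=61
- A+B: mass 8+3=11, value 23+36=59
- B+E: mass 3+5=8, value 36+17=53
- B+D: mass 3+4=7, value 36+8=44
Best: 70 sci.

70 sci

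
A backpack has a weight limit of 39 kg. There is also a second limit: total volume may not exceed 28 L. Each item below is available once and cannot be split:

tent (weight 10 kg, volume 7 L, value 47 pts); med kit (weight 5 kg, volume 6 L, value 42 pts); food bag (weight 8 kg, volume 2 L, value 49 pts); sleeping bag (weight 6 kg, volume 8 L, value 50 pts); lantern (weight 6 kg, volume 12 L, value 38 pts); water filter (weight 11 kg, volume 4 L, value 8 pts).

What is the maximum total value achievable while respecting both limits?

188 pts

Feasible sets respecting both limits:
- tent+med kit+food bag+sleeping bag: weight 29, volume 23, value 188
- med kit+food bag+sleeping bag+lantern: weight 25, volume 28, value 179
- tent+med kit+food bag+lantern: weight 29, volume 27, value 176
Best: 188 pts.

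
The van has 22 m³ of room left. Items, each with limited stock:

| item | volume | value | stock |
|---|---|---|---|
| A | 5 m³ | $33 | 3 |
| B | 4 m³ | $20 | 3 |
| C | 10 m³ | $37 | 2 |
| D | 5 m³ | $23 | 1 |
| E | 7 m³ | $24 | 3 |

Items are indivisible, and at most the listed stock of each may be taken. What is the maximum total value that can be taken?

Top feasible selections:
- 2×A + 3×B: volume 22, value 126
- 3×A + 1×E: volume 22, value 123
- 3×A + 1×D: volume 20, value 122
- 3×A + 1×B: volume 19, value 119
Best: $126.

$126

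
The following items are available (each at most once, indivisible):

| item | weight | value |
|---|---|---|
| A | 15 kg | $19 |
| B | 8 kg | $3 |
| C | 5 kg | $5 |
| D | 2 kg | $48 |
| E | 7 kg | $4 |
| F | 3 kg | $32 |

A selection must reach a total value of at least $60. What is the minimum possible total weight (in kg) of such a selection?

Subsets with value ≥ 60, sorted by total weight:
- D+F: weight 5, value 80
- C+D+F: weight 10, value 85
Minimum weight: 5 kg.

5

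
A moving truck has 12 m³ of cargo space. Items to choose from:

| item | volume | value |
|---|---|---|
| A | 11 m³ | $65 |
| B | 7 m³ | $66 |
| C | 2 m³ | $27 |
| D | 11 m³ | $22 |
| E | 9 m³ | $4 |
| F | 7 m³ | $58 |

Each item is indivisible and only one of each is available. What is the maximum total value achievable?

$93

Check high-value combinations within 12 m³:
- B+C: volume 7+2=9, value 66+27=93
- C+F: volume 2+7=9, value 27+58=85
- B: volume 7, value 66
Best: $93.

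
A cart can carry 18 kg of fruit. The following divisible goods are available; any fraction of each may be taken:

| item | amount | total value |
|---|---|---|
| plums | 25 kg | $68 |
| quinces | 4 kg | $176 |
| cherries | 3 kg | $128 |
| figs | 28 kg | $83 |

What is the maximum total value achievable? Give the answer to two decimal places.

Take in order of value per unit:
- quinces (176/4 per unit): all 4 → value 176, running total 176.00
- cherries (128/3 per unit): all 3 → value 128, running total 304.00
- figs (83/28 per unit): 11 of 28 → value 11×83/28 = 32.6071, running total 336.61
Total 336.61.

336.61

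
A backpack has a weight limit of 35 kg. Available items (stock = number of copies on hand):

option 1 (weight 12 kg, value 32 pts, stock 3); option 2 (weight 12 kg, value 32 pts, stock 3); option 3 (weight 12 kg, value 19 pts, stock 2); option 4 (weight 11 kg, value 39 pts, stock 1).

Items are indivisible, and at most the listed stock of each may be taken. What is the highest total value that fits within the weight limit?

Top feasible selections:
- 2×option 2 + 1×option 4: weight 35, value 103
- 1×option 1 + 1×option 2 + 1×option 4: weight 35, value 103
Best: 103 pts.

103 pts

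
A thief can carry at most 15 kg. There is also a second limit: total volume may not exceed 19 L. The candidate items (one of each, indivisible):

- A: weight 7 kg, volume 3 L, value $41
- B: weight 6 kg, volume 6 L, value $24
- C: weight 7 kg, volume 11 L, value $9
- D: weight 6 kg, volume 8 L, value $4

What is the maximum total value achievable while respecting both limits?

Feasible sets respecting both limits:
- A+B: weight 13, volume 9, value 65
- A+C: weight 14, volume 14, value 50
- A+D: weight 13, volume 11, value 45
Best: $65.

$65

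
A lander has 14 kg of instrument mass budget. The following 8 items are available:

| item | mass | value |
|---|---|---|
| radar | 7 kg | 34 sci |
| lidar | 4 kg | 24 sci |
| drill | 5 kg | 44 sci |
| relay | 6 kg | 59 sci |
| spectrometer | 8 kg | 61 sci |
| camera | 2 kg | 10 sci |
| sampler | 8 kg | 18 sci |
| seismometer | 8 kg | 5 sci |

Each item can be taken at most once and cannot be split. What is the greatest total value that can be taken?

120 sci

Check high-value combinations within 14 kg:
- relay+spectrometer: mass 6+8=14, value 59+61=120
- drill+relay+camera: mass 5+6+2=13, value 44+59+10=113
- drill+spectrometer: mass 5+8=13, value 44+61=105
- drill+relay: mass 5+6=11, value 44+59=103
- lidar+spectrometer+camera: mass 4+8+2=14, value 24+61+10=95
Best: 120 sci.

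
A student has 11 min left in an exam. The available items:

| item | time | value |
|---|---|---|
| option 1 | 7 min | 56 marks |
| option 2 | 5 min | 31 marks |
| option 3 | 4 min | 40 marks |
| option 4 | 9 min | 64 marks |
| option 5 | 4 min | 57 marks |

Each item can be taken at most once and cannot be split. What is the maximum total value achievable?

This is a 0/1 knapsack; check combinations near the capacity.
- option 1+option 5: time 7+4=11, value 56+57=113
- option 3+option 5: time 4+4=8, value 40+57=97
- option 1+option 3: time 7+4=11, value 56+40=96
- option 2+option 5: time 5+4=9, value 31+57=88
Best: 113 marks.

113 marks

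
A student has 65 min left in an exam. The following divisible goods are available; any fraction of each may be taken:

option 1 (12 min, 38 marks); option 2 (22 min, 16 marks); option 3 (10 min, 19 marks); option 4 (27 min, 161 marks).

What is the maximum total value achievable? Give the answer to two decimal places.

229.64

Take in order of value per unit:
- option 4 (161/27 per unit): all 27 → value 161, running total 161.00
- option 1 (38/12 per unit): all 12 → value 38, running total 199.00
- option 3 (19/10 per unit): all 10 → value 19, running total 218.00
- option 2 (16/22 per unit): 16 of 22 → value 16×16/22 = 11.6364, running total 229.64
Total 229.64.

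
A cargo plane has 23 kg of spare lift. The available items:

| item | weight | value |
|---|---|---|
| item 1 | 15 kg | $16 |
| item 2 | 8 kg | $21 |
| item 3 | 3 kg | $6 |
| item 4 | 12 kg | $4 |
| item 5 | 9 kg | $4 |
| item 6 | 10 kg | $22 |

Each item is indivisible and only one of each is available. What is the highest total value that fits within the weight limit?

$49

Check high-value combinations within 23 kg:
- item 2+item 3+item 6: weight 8+3+10=21, value 21+6+22=49
- item 2+item 6: weight 8+10=18, value 21+22=43
- item 1+item 2: weight 15+8=23, value 16+21=37
Best: $49.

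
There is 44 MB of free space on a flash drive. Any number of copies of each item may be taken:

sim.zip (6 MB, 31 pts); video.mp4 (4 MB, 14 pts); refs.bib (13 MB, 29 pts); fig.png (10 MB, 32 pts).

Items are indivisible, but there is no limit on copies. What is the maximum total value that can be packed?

217 pts

Best value-per-unit is sim.zip at 31/6, and filling with it alone uses size 7×6=42. No mix of the others beats 7×31 = 217.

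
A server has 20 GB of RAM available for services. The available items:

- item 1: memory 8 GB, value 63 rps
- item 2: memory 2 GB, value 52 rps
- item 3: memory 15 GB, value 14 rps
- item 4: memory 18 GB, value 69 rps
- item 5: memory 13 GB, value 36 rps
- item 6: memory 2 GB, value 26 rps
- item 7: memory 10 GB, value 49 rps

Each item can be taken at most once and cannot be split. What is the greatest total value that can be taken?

This is a 0/1 knapsack; check combinations near the capacity.
- item 1+item 2+item 7: memory 8+2+10=20, value 63+52+49=164
- item 1+item 2+item 6: memory 8+2+2=12, value 63+52+26=141
- item 1+item 6+item 7: memory 8+2+10=20, value 63+26+49=138
- item 2+item 6+item 7: memory 2+2+10=14, value 52+26+49=127
- item 2+item 4: memory 2+18=20, value 52+69=121
Best: 164 rps.

164 rps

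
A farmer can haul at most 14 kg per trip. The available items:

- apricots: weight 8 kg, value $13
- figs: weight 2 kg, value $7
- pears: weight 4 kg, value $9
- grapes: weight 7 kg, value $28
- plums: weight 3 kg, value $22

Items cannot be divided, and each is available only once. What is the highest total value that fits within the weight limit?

Check high-value combinations within 14 kg:
- pears+grapes+plums: weight 4+7+3=14, value 9+28+22=59
- figs+grapes+plums: weight 2+7+3=12, value 7+28+22=57
- grapes+plums: weight 7+3=10, value 28+22=50
Best: $59.

$59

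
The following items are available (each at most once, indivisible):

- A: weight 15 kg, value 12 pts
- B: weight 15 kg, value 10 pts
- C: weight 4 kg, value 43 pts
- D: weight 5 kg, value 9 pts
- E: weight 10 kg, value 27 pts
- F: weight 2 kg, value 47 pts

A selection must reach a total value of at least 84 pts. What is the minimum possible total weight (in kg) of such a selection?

6

Subsets with value ≥ 84, sorted by total weight:
- C+F: weight 6, value 90
- C+D+F: weight 11, value 99
Minimum weight: 6 kg.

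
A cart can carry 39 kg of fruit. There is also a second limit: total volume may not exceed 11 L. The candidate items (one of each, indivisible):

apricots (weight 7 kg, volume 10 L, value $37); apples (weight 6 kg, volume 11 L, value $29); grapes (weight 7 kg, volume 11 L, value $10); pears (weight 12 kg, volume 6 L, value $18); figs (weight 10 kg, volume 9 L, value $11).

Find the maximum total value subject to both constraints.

Feasible sets respecting both limits:
- apricots: weight 7, volume 10, value 37
- apples: weight 6, volume 11, value 29
- pears: weight 12, volume 6, value 18
- figs: weight 10, volume 9, value 11
Best: $37.

$37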